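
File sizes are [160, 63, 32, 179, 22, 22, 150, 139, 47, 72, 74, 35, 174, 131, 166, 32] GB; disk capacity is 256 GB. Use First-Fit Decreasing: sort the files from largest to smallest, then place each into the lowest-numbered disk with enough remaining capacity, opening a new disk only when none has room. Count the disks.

Sorted descending: 179, 174, 166, 160, 150, 139, 131, 74, 72, 63, 47, 35, 32, 32, 22, 22.
179 GB → disk 1 (remaining 77 GB)
174 GB → disk 2 (remaining 82 GB)
166 GB → disk 3 (remaining 90 GB)
160 GB → disk 4 (remaining 96 GB)
150 GB → disk 5 (remaining 106 GB)
139 GB → disk 6 (remaining 117 GB)
131 GB → disk 7 (remaining 125 GB)
74 GB → disk 1 (remaining 3 GB)
72 GB → disk 2 (remaining 10 GB)
63 GB → disk 3 (remaining 27 GB)
47 GB → disk 4 (remaining 49 GB)
35 GB → disk 4 (remaining 14 GB)
32 GB → disk 5 (remaining 74 GB)
32 GB → disk 5 (remaining 42 GB)
22 GB → disk 3 (remaining 5 GB)
22 GB → disk 5 (remaining 20 GB)
Final disks: [179,74] [174,72] [166,63,22] [160,47,35] [150,32,32,22] [139] [131].

7 disks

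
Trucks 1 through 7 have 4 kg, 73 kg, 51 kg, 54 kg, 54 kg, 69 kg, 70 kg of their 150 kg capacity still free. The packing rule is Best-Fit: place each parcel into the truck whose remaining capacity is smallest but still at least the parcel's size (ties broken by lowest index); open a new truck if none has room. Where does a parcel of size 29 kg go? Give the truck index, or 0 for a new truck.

Trucks with room: truck 2 (73 kg), truck 3 (51 kg), truck 4 (54 kg), truck 5 (54 kg), truck 6 (69 kg), truck 7 (70 kg).
Tightest fit is truck 3 with 51 kg free.

3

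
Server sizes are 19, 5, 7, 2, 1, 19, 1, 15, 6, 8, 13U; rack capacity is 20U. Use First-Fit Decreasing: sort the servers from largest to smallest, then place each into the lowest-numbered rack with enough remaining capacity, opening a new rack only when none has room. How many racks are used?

Sorted descending: 19, 19, 15, 13, 8, 7, 6, 5, 2, 1, 1.
rack 1: place 19U, 1U left
rack 2: place 19U, 1U left
rack 3: place 15U, 5U left
rack 4: place 13U, 7U left
rack 5: place 8U, 12U left
rack 4: place 7U, 0U left
rack 5: place 6U, 6U left
rack 3: place 5U, 0U left
rack 5: place 2U, 4U left
rack 1: place 1U, 0U left
rack 2: place 1U, 0U left
Final racks: [19,1] [19,1] [15,5] [13,7] [8,6,2].

5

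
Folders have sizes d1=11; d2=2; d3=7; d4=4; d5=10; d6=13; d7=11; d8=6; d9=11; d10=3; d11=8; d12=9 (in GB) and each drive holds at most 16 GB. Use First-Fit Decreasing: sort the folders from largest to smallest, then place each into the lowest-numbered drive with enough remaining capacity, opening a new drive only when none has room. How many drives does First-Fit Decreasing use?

Sorted descending: 13, 11, 11, 11, 10, 9, 8, 7, 6, 4, 3, 2.
13 GB → drive 1 (remaining 3 GB)
11 GB → drive 2 (remaining 5 GB)
11 GB → drive 3 (remaining 5 GB)
11 GB → drive 4 (remaining 5 GB)
10 GB → drive 5 (remaining 6 GB)
9 GB → drive 6 (remaining 7 GB)
8 GB → drive 7 (remaining 8 GB)
7 GB → drive 6 (remaining 0 GB)
6 GB → drive 5 (remaining 0 GB)
4 GB → drive 2 (remaining 1 GB)
3 GB → drive 1 (remaining 0 GB)
2 GB → drive 3 (remaining 3 GB)
Final drives: [13,3] [11,4] [11,2] [11] [10,6] [9,7] [8].

7 drives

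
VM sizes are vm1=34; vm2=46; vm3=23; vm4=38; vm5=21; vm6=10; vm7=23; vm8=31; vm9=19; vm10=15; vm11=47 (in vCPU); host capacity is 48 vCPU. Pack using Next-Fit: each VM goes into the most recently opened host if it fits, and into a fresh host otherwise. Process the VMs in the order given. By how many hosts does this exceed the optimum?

Next-Fit: [34] [46] [23] [38] [21,10] [23] [31] [19,15] [47] → 9 hosts.
Total size 307 vCPU; any packing needs at least ⌈307/48⌉ = 7 hosts.
An optimal packing achieves that bound: [47] [46] [38,10] [34] [31,15] [23,23] [21,19] → 7 hosts.
Excess: 9 − 7 = 2.

2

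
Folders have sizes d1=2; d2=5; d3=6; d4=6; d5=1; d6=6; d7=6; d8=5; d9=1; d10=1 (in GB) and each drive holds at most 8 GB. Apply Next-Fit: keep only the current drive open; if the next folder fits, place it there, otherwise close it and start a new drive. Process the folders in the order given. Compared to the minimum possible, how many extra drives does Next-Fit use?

Next-Fit: [2,5] [6] [6,1] [6] [6] [5,1,1] → 6 drives.
6 folders exceed 4 GB (half the capacity), and no two of those can share a drive, so at least 6 drives are needed.
So 6 is already optimal.

0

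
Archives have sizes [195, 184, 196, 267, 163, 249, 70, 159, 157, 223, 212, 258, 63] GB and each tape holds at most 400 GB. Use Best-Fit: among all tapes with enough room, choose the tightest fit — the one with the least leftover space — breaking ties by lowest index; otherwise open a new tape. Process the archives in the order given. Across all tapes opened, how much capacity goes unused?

195 GB → tape 1 (remaining 205 GB)
184 GB → tape 1 (remaining 21 GB)
196 GB → tape 2 (remaining 204 GB)
267 GB → tape 3 (remaining 133 GB)
163 GB → tape 2 (remaining 41 GB)
249 GB → tape 4 (remaining 151 GB)
70 GB → tape 3 (remaining 63 GB)
159 GB → tape 5 (remaining 241 GB)
157 GB → tape 5 (remaining 84 GB)
223 GB → tape 6 (remaining 177 GB)
212 GB → tape 7 (remaining 188 GB)
258 GB → tape 8 (remaining 142 GB)
63 GB → tape 3 (remaining 0 GB)
8 tapes × 400 GB = 3200 GB; used 2396 GB; unused 804 GB.

804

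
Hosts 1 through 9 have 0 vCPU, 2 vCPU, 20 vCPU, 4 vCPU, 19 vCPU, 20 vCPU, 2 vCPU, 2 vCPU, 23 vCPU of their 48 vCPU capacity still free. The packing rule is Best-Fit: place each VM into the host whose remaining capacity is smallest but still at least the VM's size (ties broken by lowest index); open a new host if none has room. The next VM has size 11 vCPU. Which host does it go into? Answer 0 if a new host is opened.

Hosts with room: host 3 (20 vCPU), host 5 (19 vCPU), host 6 (20 vCPU), host 9 (23 vCPU).
Tightest fit is host 5 with 19 vCPU free.

5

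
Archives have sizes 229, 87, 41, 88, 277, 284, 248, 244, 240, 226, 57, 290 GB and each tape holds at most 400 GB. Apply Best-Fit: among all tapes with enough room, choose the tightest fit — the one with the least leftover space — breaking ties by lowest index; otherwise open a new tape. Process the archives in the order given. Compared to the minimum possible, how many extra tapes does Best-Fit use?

0

Best-Fit: [229,87,41] [88,277] [284,57] [248] [244] [240] [226] [290] → 8 tapes.
8 archives exceed 200 GB (half the capacity), and no two of those can share a tape, so at least 8 tapes are needed.
So 8 is already optimal.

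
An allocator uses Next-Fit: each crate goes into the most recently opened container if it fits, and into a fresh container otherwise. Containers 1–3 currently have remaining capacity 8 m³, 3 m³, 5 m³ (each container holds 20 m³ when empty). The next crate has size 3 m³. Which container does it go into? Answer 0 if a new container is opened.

3

Next-Fit only looks at container 3, which has 5 m³ free.
3 m³ fits there.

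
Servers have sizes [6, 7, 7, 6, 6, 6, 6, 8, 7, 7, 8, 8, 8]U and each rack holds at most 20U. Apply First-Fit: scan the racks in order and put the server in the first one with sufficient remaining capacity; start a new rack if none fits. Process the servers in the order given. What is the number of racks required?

rack 1: place 6U, 14U left
rack 1: place 7U, 7U left
rack 1: place 7U, 0U left
rack 2: place 6U, 14U left
rack 2: place 6U, 8U left
rack 2: place 6U, 2U left
rack 3: place 6U, 14U left
rack 3: place 8U, 6U left
rack 4: place 7U, 13U left
rack 4: place 7U, 6U left
rack 5: place 8U, 12U left
rack 5: place 8U, 4U left
rack 6: place 8U, 12U left

6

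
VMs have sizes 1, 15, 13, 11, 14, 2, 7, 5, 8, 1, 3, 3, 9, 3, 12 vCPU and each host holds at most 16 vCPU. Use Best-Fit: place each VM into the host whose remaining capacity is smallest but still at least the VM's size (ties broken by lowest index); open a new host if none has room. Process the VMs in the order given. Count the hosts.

7

1 vCPU → host 1 (remaining 15 vCPU)
15 vCPU → host 1 (remaining 0 vCPU)
13 vCPU → host 2 (remaining 3 vCPU)
11 vCPU → host 3 (remaining 5 vCPU)
14 vCPU → host 4 (remaining 2 vCPU)
2 vCPU → host 4 (remaining 0 vCPU)
7 vCPU → host 5 (remaining 9 vCPU)
5 vCPU → host 3 (remaining 0 vCPU)
8 vCPU → host 5 (remaining 1 vCPU)
1 vCPU → host 5 (remaining 0 vCPU)
3 vCPU → host 2 (remaining 0 vCPU)
3 vCPU → host 6 (remaining 13 vCPU)
9 vCPU → host 6 (remaining 4 vCPU)
3 vCPU → host 6 (remaining 1 vCPU)
12 vCPU → host 7 (remaining 4 vCPU)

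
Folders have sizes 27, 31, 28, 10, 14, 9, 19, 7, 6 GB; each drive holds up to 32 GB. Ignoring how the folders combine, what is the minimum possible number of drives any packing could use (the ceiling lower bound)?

Total size = 27 + 31 + 28 + 10 + 14 + 9 + 19 + 7 + 6 = 151 GB.
⌈151 / 32⌉ = 5.

5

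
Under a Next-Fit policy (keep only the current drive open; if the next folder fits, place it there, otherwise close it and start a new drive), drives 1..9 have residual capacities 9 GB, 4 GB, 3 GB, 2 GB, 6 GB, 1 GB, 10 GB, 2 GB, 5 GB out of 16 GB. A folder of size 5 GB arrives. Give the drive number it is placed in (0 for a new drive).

Next-Fit only looks at drive 9, which has 5 GB free.
5 GB fits there.

9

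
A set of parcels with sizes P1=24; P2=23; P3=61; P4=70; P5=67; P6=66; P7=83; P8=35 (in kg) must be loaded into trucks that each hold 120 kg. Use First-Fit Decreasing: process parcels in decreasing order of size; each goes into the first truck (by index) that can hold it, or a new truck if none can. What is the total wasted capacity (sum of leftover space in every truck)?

171

Sorted descending: 83, 70, 67, 66, 61, 35, 24, 23.
truck 1: place 83 kg, 37 kg left
truck 2: place 70 kg, 50 kg left
truck 3: place 67 kg, 53 kg left
truck 4: place 66 kg, 54 kg left
truck 5: place 61 kg, 59 kg left
truck 1: place 35 kg, 2 kg left
truck 2: place 24 kg, 26 kg left
truck 2: place 23 kg, 3 kg left
5 trucks × 120 kg = 600 kg; used 429 kg; unused 171 kg.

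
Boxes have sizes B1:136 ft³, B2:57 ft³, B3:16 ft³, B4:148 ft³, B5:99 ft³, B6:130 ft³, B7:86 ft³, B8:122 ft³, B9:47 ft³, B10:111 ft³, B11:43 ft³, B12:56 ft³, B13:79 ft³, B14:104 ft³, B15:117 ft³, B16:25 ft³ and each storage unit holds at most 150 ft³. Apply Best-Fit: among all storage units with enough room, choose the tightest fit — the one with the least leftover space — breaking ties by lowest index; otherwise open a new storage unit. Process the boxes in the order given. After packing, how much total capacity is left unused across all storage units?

Put B1 (136 ft³) in storage unit 1; 14 ft³ remain.
Put B2 (57 ft³) in storage unit 2; 93 ft³ remain.
Put B3 (16 ft³) in storage unit 2; 77 ft³ remain.
Put B4 (148 ft³) in storage unit 3; 2 ft³ remain.
Put B5 (99 ft³) in storage unit 4; 51 ft³ remain.
Put B6 (130 ft³) in storage unit 5; 20 ft³ remain.
Put B7 (86 ft³) in storage unit 6; 64 ft³ remain.
Put B8 (122 ft³) in storage unit 7; 28 ft³ remain.
Put B9 (47 ft³) in storage unit 4; 4 ft³ remain.
Put B10 (111 ft³) in storage unit 8; 39 ft³ remain.
Put B11 (43 ft³) in storage unit 6; 21 ft³ remain.
Put B12 (56 ft³) in storage unit 2; 21 ft³ remain.
Put B13 (79 ft³) in storage unit 9; 71 ft³ remain.
Put B14 (104 ft³) in storage unit 10; 46 ft³ remain.
Put B15 (117 ft³) in storage unit 11; 33 ft³ remain.
Put B16 (25 ft³) in storage unit 7; 3 ft³ remain.
11 storage units × 150 ft³ = 1650 ft³; used 1376 ft³; unused 274 ft³.

274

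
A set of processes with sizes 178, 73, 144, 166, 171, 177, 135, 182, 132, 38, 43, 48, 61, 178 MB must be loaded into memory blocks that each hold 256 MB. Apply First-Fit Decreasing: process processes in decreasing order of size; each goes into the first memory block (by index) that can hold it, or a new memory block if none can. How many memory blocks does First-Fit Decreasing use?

9

Sorted descending: 182, 178, 178, 177, 171, 166, 144, 135, 132, 73, 61, 48, 43, 38.
182 MB → memory block 1 (remaining 74 MB)
178 MB → memory block 2 (remaining 78 MB)
178 MB → memory block 3 (remaining 78 MB)
177 MB → memory block 4 (remaining 79 MB)
171 MB → memory block 5 (remaining 85 MB)
166 MB → memory block 6 (remaining 90 MB)
144 MB → memory block 7 (remaining 112 MB)
135 MB → memory block 8 (remaining 121 MB)
132 MB → memory block 9 (remaining 124 MB)
73 MB → memory block 1 (remaining 1 MB)
61 MB → memory block 2 (remaining 17 MB)
48 MB → memory block 3 (remaining 30 MB)
43 MB → memory block 4 (remaining 36 MB)
38 MB → memory block 5 (remaining 47 MB)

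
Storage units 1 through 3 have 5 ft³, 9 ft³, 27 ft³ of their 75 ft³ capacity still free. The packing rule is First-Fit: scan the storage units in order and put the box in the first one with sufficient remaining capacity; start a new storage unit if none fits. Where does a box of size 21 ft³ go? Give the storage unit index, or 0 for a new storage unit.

3

Storage units with room: storage unit 3 (27 ft³).
The first with room is storage unit 3.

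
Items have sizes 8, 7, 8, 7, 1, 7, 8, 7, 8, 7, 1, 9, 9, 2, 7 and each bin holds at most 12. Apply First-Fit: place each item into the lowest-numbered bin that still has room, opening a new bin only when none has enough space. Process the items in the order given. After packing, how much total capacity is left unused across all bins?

48

8 → bin 1 (remaining 4)
7 → bin 2 (remaining 5)
8 → bin 3 (remaining 4)
7 → bin 4 (remaining 5)
1 → bin 1 (remaining 3)
7 → bin 5 (remaining 5)
8 → bin 6 (remaining 4)
7 → bin 7 (remaining 5)
8 → bin 8 (remaining 4)
7 → bin 9 (remaining 5)
1 → bin 1 (remaining 2)
9 → bin 10 (remaining 3)
9 → bin 11 (remaining 3)
2 → bin 1 (remaining 0)
7 → bin 12 (remaining 5)
12 bins × 12 = 144; used 96; unused 48.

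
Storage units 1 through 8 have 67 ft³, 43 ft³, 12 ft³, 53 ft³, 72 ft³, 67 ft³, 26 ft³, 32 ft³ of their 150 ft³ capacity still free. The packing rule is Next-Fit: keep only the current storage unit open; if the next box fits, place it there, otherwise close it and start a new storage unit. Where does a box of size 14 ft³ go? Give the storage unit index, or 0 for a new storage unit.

8

Next-Fit only looks at storage unit 8, which has 32 ft³ free.
14 ft³ fits there.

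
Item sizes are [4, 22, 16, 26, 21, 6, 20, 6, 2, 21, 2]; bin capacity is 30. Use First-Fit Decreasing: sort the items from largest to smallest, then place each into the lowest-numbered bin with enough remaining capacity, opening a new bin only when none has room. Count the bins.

Sorted descending: 26, 22, 21, 21, 20, 16, 6, 6, 4, 2, 2.
26 → bin 1 (remaining 4)
22 → bin 2 (remaining 8)
21 → bin 3 (remaining 9)
21 → bin 4 (remaining 9)
20 → bin 5 (remaining 10)
16 → bin 6 (remaining 14)
6 → bin 2 (remaining 2)
6 → bin 3 (remaining 3)
4 → bin 1 (remaining 0)
2 → bin 2 (remaining 0)
2 → bin 3 (remaining 1)
Final bins: [26,4] [22,6,2] [21,6,2] [21] [20] [16].

6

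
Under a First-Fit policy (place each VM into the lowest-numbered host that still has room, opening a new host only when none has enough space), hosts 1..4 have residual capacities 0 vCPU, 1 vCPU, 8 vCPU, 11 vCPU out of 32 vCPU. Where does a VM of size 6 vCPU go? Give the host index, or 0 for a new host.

Hosts with room: host 3 (8 vCPU), host 4 (11 vCPU).
The first with room is host 3.

3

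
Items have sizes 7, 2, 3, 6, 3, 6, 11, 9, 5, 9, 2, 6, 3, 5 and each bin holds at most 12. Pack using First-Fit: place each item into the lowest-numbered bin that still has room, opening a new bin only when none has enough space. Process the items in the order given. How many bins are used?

7 bins

7 → bin 1 (remaining 5)
2 → bin 1 (remaining 3)
3 → bin 1 (remaining 0)
6 → bin 2 (remaining 6)
3 → bin 2 (remaining 3)
6 → bin 3 (remaining 6)
11 → bin 4 (remaining 1)
9 → bin 5 (remaining 3)
5 → bin 3 (remaining 1)
9 → bin 6 (remaining 3)
2 → bin 2 (remaining 1)
6 → bin 7 (remaining 6)
3 → bin 5 (remaining 0)
5 → bin 7 (remaining 1)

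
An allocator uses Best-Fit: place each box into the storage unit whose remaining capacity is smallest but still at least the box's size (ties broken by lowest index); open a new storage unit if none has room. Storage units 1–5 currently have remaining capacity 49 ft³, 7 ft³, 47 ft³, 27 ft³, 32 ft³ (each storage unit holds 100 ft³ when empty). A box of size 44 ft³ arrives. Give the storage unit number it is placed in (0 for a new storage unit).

Storage units with room: storage unit 1 (49 ft³), storage unit 3 (47 ft³).
Tightest fit is storage unit 3 with 47 ft³ free.

3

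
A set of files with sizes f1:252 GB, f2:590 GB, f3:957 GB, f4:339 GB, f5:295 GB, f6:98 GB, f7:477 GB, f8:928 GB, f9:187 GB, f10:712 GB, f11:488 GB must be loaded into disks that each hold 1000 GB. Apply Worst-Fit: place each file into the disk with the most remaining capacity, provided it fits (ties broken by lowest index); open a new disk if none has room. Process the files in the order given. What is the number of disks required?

7 disks

Put f1 (252 GB) in disk 1; 748 GB remain.
Put f2 (590 GB) in disk 1; 158 GB remain.
Put f3 (957 GB) in disk 2; 43 GB remain.
Put f4 (339 GB) in disk 3; 661 GB remain.
Put f5 (295 GB) in disk 3; 366 GB remain.
Put f6 (98 GB) in disk 3; 268 GB remain.
Put f7 (477 GB) in disk 4; 523 GB remain.
Put f8 (928 GB) in disk 5; 72 GB remain.
Put f9 (187 GB) in disk 4; 336 GB remain.
Put f10 (712 GB) in disk 6; 288 GB remain.
Put f11 (488 GB) in disk 7; 512 GB remain.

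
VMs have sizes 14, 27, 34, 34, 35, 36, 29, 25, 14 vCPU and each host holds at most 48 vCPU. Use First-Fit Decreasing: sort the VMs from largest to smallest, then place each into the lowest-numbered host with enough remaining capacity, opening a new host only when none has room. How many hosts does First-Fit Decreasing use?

7

Sorted descending: 36, 35, 34, 34, 29, 27, 25, 14, 14.
Put 36 vCPU in host 1; 12 vCPU remain.
Put 35 vCPU in host 2; 13 vCPU remain.
Put 34 vCPU in host 3; 14 vCPU remain.
Put 34 vCPU in host 4; 14 vCPU remain.
Put 29 vCPU in host 5; 19 vCPU remain.
Put 27 vCPU in host 6; 21 vCPU remain.
Put 25 vCPU in host 7; 23 vCPU remain.
Put 14 vCPU in host 3; 0 vCPU remain.
Put 14 vCPU in host 4; 0 vCPU remain.
Final hosts: [36] [35] [34,14] [34,14] [29] [27] [25].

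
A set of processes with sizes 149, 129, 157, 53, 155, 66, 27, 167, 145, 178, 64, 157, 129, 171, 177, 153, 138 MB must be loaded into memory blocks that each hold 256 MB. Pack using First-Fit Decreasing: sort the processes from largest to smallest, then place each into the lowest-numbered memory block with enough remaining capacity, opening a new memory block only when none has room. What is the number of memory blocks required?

13 memory blocks

Sorted descending: 178, 177, 171, 167, 157, 157, 155, 153, 149, 145, 138, 129, 129, 66, 64, 53, 27.
memory block 1: place 178 MB, 78 MB left
memory block 2: place 177 MB, 79 MB left
memory block 3: place 171 MB, 85 MB left
memory block 4: place 167 MB, 89 MB left
memory block 5: place 157 MB, 99 MB left
memory block 6: place 157 MB, 99 MB left
memory block 7: place 155 MB, 101 MB left
memory block 8: place 153 MB, 103 MB left
memory block 9: place 149 MB, 107 MB left
memory block 10: place 145 MB, 111 MB left
memory block 11: place 138 MB, 118 MB left
memory block 12: place 129 MB, 127 MB left
memory block 13: place 129 MB, 127 MB left
memory block 1: place 66 MB, 12 MB left
memory block 2: place 64 MB, 15 MB left
memory block 3: place 53 MB, 32 MB left
memory block 3: place 27 MB, 5 MB left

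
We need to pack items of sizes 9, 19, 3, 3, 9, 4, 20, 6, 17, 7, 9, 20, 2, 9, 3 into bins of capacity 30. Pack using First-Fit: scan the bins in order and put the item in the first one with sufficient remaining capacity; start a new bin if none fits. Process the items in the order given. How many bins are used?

Put 9 in bin 1; 21 remain.
Put 19 in bin 1; 2 remain.
Put 3 in bin 2; 27 remain.
Put 3 in bin 2; 24 remain.
Put 9 in bin 2; 15 remain.
Put 4 in bin 2; 11 remain.
Put 20 in bin 3; 10 remain.
Put 6 in bin 2; 5 remain.
Put 17 in bin 4; 13 remain.
Put 7 in bin 3; 3 remain.
Put 9 in bin 4; 4 remain.
Put 20 in bin 5; 10 remain.
Put 2 in bin 1; 0 remain.
Put 9 in bin 5; 1 remain.
Put 3 in bin 2; 2 remain.

5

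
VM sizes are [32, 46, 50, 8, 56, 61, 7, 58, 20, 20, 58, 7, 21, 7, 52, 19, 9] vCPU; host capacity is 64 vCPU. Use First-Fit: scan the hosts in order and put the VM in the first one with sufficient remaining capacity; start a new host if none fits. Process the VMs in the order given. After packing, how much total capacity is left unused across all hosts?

109

host 1: place 32 vCPU, 32 vCPU left
host 2: place 46 vCPU, 18 vCPU left
host 3: place 50 vCPU, 14 vCPU left
host 1: place 8 vCPU, 24 vCPU left
host 4: place 56 vCPU, 8 vCPU left
host 5: place 61 vCPU, 3 vCPU left
host 1: place 7 vCPU, 17 vCPU left
host 6: place 58 vCPU, 6 vCPU left
host 7: place 20 vCPU, 44 vCPU left
host 7: place 20 vCPU, 24 vCPU left
host 8: place 58 vCPU, 6 vCPU left
host 1: place 7 vCPU, 10 vCPU left
host 7: place 21 vCPU, 3 vCPU left
host 1: place 7 vCPU, 3 vCPU left
host 9: place 52 vCPU, 12 vCPU left
host 10: place 19 vCPU, 45 vCPU left
host 2: place 9 vCPU, 9 vCPU left
10 hosts × 64 vCPU = 640 vCPU; used 531 vCPU; unused 109 vCPU.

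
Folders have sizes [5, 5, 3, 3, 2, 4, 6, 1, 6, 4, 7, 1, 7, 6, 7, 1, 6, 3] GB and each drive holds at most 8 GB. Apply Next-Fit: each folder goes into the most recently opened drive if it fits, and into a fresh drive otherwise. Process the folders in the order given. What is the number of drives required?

5 GB → drive 1 (remaining 3 GB)
5 GB → drive 2 (remaining 3 GB)
3 GB → drive 2 (remaining 0 GB)
3 GB → drive 3 (remaining 5 GB)
2 GB → drive 3 (remaining 3 GB)
4 GB → drive 4 (remaining 4 GB)
6 GB → drive 5 (remaining 2 GB)
1 GB → drive 5 (remaining 1 GB)
6 GB → drive 6 (remaining 2 GB)
4 GB → drive 7 (remaining 4 GB)
7 GB → drive 8 (remaining 1 GB)
1 GB → drive 8 (remaining 0 GB)
7 GB → drive 9 (remaining 1 GB)
6 GB → drive 10 (remaining 2 GB)
7 GB → drive 11 (remaining 1 GB)
1 GB → drive 11 (remaining 0 GB)
6 GB → drive 12 (remaining 2 GB)
3 GB → drive 13 (remaining 5 GB)

13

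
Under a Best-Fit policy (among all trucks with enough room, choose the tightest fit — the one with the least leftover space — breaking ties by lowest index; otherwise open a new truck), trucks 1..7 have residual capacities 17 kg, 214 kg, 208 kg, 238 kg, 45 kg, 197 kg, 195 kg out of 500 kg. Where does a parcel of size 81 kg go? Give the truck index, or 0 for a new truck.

Trucks with room: truck 2 (214 kg), truck 3 (208 kg), truck 4 (238 kg), truck 6 (197 kg), truck 7 (195 kg).
Tightest fit is truck 7 with 195 kg free.

7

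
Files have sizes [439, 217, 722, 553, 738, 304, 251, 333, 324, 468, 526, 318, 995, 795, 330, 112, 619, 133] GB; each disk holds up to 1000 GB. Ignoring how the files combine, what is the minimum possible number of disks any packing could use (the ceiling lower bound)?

Total size = 439 + 217 + 722 + 553 + 738 + 304 + 251 + 333 + 324 + 468 + 526 + 318 + 995 + 795 + 330 + 112 + 619 + 133 = 8177 GB.
⌈8177 / 1000⌉ = 9.

9 disks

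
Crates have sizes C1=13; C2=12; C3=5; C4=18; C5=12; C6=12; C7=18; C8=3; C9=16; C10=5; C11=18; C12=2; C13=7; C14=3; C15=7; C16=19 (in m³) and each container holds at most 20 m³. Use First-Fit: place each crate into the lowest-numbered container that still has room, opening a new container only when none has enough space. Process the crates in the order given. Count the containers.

10

Put C1 (13 m³) in container 1; 7 m³ remain.
Put C2 (12 m³) in container 2; 8 m³ remain.
Put C3 (5 m³) in container 1; 2 m³ remain.
Put C4 (18 m³) in container 3; 2 m³ remain.
Put C5 (12 m³) in container 4; 8 m³ remain.
Put C6 (12 m³) in container 5; 8 m³ remain.
Put C7 (18 m³) in container 6; 2 m³ remain.
Put C8 (3 m³) in container 2; 5 m³ remain.
Put C9 (16 m³) in container 7; 4 m³ remain.
Put C10 (5 m³) in container 2; 0 m³ remain.
Put C11 (18 m³) in container 8; 2 m³ remain.
Put C12 (2 m³) in container 1; 0 m³ remain.
Put C13 (7 m³) in container 4; 1 m³ remain.
Put C14 (3 m³) in container 5; 5 m³ remain.
Put C15 (7 m³) in container 9; 13 m³ remain.
Put C16 (19 m³) in container 10; 1 m³ remain.
Final containers: [13,5,2] [12,3,5] [18] [12,7] [12,3] [18] [16] [18] [7] [19].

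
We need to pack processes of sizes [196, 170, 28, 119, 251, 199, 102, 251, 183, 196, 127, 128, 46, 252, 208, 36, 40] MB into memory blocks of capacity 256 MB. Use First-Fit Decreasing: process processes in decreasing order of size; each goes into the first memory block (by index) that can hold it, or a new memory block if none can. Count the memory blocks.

11 memory blocks

Sorted descending: 252, 251, 251, 208, 199, 196, 196, 183, 170, 128, 127, 119, 102, 46, 40, 36, 28.
memory block 1: place 252 MB, 4 MB left
memory block 2: place 251 MB, 5 MB left
memory block 3: place 251 MB, 5 MB left
memory block 4: place 208 MB, 48 MB left
memory block 5: place 199 MB, 57 MB left
memory block 6: place 196 MB, 60 MB left
memory block 7: place 196 MB, 60 MB left
memory block 8: place 183 MB, 73 MB left
memory block 9: place 170 MB, 86 MB left
memory block 10: place 128 MB, 128 MB left
memory block 10: place 127 MB, 1 MB left
memory block 11: place 119 MB, 137 MB left
memory block 11: place 102 MB, 35 MB left
memory block 4: place 46 MB, 2 MB left
memory block 5: place 40 MB, 17 MB left
memory block 6: place 36 MB, 24 MB left
memory block 7: place 28 MB, 32 MB left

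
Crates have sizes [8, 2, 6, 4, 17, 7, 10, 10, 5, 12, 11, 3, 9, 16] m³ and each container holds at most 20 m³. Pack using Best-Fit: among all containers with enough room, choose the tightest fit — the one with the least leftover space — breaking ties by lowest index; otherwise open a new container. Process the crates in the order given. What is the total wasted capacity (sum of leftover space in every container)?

20

8 m³ → container 1 (remaining 12 m³)
2 m³ → container 1 (remaining 10 m³)
6 m³ → container 1 (remaining 4 m³)
4 m³ → container 1 (remaining 0 m³)
17 m³ → container 2 (remaining 3 m³)
7 m³ → container 3 (remaining 13 m³)
10 m³ → container 3 (remaining 3 m³)
10 m³ → container 4 (remaining 10 m³)
5 m³ → container 4 (remaining 5 m³)
12 m³ → container 5 (remaining 8 m³)
11 m³ → container 6 (remaining 9 m³)
3 m³ → container 2 (remaining 0 m³)
9 m³ → container 6 (remaining 0 m³)
16 m³ → container 7 (remaining 4 m³)
7 containers × 20 m³ = 140 m³; used 120 m³; unused 20 m³.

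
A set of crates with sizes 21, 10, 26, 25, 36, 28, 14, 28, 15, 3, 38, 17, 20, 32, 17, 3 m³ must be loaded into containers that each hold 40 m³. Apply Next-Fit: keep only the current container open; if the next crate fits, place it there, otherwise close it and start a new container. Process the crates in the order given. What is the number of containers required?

12 containers

Put 21 m³ in container 1; 19 m³ remain.
Put 10 m³ in container 1; 9 m³ remain.
Put 26 m³ in container 2; 14 m³ remain.
Put 25 m³ in container 3; 15 m³ remain.
Put 36 m³ in container 4; 4 m³ remain.
Put 28 m³ in container 5; 12 m³ remain.
Put 14 m³ in container 6; 26 m³ remain.
Put 28 m³ in container 7; 12 m³ remain.
Put 15 m³ in container 8; 25 m³ remain.
Put 3 m³ in container 8; 22 m³ remain.
Put 38 m³ in container 9; 2 m³ remain.
Put 17 m³ in container 10; 23 m³ remain.
Put 20 m³ in container 10; 3 m³ remain.
Put 32 m³ in container 11; 8 m³ remain.
Put 17 m³ in container 12; 23 m³ remain.
Put 3 m³ in container 12; 20 m³ remain.
Final containers: [21,10] [26] [25] [36] [28] [14] [28] [15,3] [38] [17,20] [32] [17,3].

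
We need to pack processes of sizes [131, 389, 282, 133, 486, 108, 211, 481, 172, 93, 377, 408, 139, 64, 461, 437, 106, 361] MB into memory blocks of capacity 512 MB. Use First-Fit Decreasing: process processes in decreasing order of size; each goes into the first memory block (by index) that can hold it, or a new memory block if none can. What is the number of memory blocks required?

10

Sorted descending: 486, 481, 461, 437, 408, 389, 377, 361, 282, 211, 172, 139, 133, 131, 108, 106, 93, 64.
Put 486 MB in memory block 1; 26 MB remain.
Put 481 MB in memory block 2; 31 MB remain.
Put 461 MB in memory block 3; 51 MB remain.
Put 437 MB in memory block 4; 75 MB remain.
Put 408 MB in memory block 5; 104 MB remain.
Put 389 MB in memory block 6; 123 MB remain.
Put 377 MB in memory block 7; 135 MB remain.
Put 361 MB in memory block 8; 151 MB remain.
Put 282 MB in memory block 9; 230 MB remain.
Put 211 MB in memory block 9; 19 MB remain.
Put 172 MB in memory block 10; 340 MB remain.
Put 139 MB in memory block 8; 12 MB remain.
Put 133 MB in memory block 7; 2 MB remain.
Put 131 MB in memory block 10; 209 MB remain.
Put 108 MB in memory block 6; 15 MB remain.
Put 106 MB in memory block 10; 103 MB remain.
Put 93 MB in memory block 5; 11 MB remain.
Put 64 MB in memory block 4; 11 MB remain.
Final memory blocks: [486] [481] [461] [437,64] [408,93] [389,108] [377,133] [361,139] [282,211] [172,131,106].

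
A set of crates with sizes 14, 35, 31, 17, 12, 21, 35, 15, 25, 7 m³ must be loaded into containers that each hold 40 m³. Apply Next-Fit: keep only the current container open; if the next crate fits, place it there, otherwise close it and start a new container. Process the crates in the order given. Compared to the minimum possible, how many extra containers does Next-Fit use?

2

Next-Fit: [14] [35] [31] [17,12] [21] [35] [15,25] [7] → 8 containers.
Total size 212 m³; any packing needs at least ⌈212/40⌉ = 6 containers.
An optimal packing achieves that bound: [35] [35] [31,7] [25,15] [21,17] [14,12] → 6 containers.
Excess: 8 − 6 = 2.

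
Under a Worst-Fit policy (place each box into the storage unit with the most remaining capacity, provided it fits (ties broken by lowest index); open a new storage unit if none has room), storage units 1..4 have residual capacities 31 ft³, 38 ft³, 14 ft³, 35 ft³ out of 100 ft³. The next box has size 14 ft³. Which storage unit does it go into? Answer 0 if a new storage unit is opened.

Storage units with room: storage unit 1 (31 ft³), storage unit 2 (38 ft³), storage unit 3 (14 ft³), storage unit 4 (35 ft³).
Most room is storage unit 2 with 38 ft³ free.

2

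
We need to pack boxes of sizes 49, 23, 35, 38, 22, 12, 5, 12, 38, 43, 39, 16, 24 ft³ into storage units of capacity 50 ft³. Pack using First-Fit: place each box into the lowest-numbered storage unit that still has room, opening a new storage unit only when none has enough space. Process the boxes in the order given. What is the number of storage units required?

Put 49 ft³ in storage unit 1; 1 ft³ remain.
Put 23 ft³ in storage unit 2; 27 ft³ remain.
Put 35 ft³ in storage unit 3; 15 ft³ remain.
Put 38 ft³ in storage unit 4; 12 ft³ remain.
Put 22 ft³ in storage unit 2; 5 ft³ remain.
Put 12 ft³ in storage unit 3; 3 ft³ remain.
Put 5 ft³ in storage unit 2; 0 ft³ remain.
Put 12 ft³ in storage unit 4; 0 ft³ remain.
Put 38 ft³ in storage unit 5; 12 ft³ remain.
Put 43 ft³ in storage unit 6; 7 ft³ remain.
Put 39 ft³ in storage unit 7; 11 ft³ remain.
Put 16 ft³ in storage unit 8; 34 ft³ remain.
Put 24 ft³ in storage unit 8; 10 ft³ remain.

8 storage units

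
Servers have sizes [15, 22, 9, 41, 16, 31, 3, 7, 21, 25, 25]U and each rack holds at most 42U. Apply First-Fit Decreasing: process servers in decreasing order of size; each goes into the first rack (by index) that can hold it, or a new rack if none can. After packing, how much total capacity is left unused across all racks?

Sorted descending: 41, 31, 25, 25, 22, 21, 16, 15, 9, 7, 3.
rack 1: place 41U, 1U left
rack 2: place 31U, 11U left
rack 3: place 25U, 17U left
rack 4: place 25U, 17U left
rack 5: place 22U, 20U left
rack 6: place 21U, 21U left
rack 3: place 16U, 1U left
rack 4: place 15U, 2U left
rack 2: place 9U, 2U left
rack 5: place 7U, 13U left
rack 5: place 3U, 10U left
6 racks × 42U = 252U; used 215U; unused 37U.

37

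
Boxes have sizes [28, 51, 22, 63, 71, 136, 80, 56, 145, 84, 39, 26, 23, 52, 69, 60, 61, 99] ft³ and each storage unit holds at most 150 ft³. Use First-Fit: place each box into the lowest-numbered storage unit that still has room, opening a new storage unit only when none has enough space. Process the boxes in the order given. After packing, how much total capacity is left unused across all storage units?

Put 28 ft³ in storage unit 1; 122 ft³ remain.
Put 51 ft³ in storage unit 1; 71 ft³ remain.
Put 22 ft³ in storage unit 1; 49 ft³ remain.
Put 63 ft³ in storage unit 2; 87 ft³ remain.
Put 71 ft³ in storage unit 2; 16 ft³ remain.
Put 136 ft³ in storage unit 3; 14 ft³ remain.
Put 80 ft³ in storage unit 4; 70 ft³ remain.
Put 56 ft³ in storage unit 4; 14 ft³ remain.
Put 145 ft³ in storage unit 5; 5 ft³ remain.
Put 84 ft³ in storage unit 6; 66 ft³ remain.
Put 39 ft³ in storage unit 1; 10 ft³ remain.
Put 26 ft³ in storage unit 6; 40 ft³ remain.
Put 23 ft³ in storage unit 6; 17 ft³ remain.
Put 52 ft³ in storage unit 7; 98 ft³ remain.
Put 69 ft³ in storage unit 7; 29 ft³ remain.
Put 60 ft³ in storage unit 8; 90 ft³ remain.
Put 61 ft³ in storage unit 8; 29 ft³ remain.
Put 99 ft³ in storage unit 9; 51 ft³ remain.
9 storage units × 150 ft³ = 1350 ft³; used 1165 ft³; unused 185 ft³.

185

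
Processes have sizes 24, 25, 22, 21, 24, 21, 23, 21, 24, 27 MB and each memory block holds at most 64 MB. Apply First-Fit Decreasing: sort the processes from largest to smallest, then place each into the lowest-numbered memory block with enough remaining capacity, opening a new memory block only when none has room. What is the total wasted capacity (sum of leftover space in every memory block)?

88

Sorted descending: 27, 25, 24, 24, 24, 23, 22, 21, 21, 21.
Put 27 MB in memory block 1; 37 MB remain.
Put 25 MB in memory block 1; 12 MB remain.
Put 24 MB in memory block 2; 40 MB remain.
Put 24 MB in memory block 2; 16 MB remain.
Put 24 MB in memory block 3; 40 MB remain.
Put 23 MB in memory block 3; 17 MB remain.
Put 22 MB in memory block 4; 42 MB remain.
Put 21 MB in memory block 4; 21 MB remain.
Put 21 MB in memory block 4; 0 MB remain.
Put 21 MB in memory block 5; 43 MB remain.
5 memory blocks × 64 MB = 320 MB; used 232 MB; unused 88 MB.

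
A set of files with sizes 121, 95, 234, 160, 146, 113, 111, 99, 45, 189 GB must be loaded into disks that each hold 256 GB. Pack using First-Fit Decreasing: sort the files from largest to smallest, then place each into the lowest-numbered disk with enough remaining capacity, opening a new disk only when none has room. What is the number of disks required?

6

Sorted descending: 234, 189, 160, 146, 121, 113, 111, 99, 95, 45.
Put 234 GB in disk 1; 22 GB remain.
Put 189 GB in disk 2; 67 GB remain.
Put 160 GB in disk 3; 96 GB remain.
Put 146 GB in disk 4; 110 GB remain.
Put 121 GB in disk 5; 135 GB remain.
Put 113 GB in disk 5; 22 GB remain.
Put 111 GB in disk 6; 145 GB remain.
Put 99 GB in disk 4; 11 GB remain.
Put 95 GB in disk 3; 1 GB remain.
Put 45 GB in disk 2; 22 GB remain.
Final disks: [234] [189,45] [160,95] [146,99] [121,113] [111].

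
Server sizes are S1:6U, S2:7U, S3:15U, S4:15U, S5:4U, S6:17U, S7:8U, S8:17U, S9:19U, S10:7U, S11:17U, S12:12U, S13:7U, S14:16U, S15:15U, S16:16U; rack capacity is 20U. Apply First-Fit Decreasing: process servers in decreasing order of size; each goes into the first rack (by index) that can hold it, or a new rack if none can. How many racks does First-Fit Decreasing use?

12 racks

Sorted descending: 19, 17, 17, 17, 16, 16, 15, 15, 15, 12, 8, 7, 7, 7, 6, 4.
19U → rack 1 (remaining 1U)
17U → rack 2 (remaining 3U)
17U → rack 3 (remaining 3U)
17U → rack 4 (remaining 3U)
16U → rack 5 (remaining 4U)
16U → rack 6 (remaining 4U)
15U → rack 7 (remaining 5U)
15U → rack 8 (remaining 5U)
15U → rack 9 (remaining 5U)
12U → rack 10 (remaining 8U)
8U → rack 10 (remaining 0U)
7U → rack 11 (remaining 13U)
7U → rack 11 (remaining 6U)
7U → rack 12 (remaining 13U)
6U → rack 11 (remaining 0U)
4U → rack 5 (remaining 0U)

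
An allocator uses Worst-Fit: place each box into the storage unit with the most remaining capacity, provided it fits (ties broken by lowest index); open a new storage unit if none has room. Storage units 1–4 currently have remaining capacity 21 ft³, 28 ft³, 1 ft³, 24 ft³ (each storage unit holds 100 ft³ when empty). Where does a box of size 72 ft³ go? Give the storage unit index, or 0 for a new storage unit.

No storage unit has ≥ 72 ft³ free, so a new storage unit is opened.

0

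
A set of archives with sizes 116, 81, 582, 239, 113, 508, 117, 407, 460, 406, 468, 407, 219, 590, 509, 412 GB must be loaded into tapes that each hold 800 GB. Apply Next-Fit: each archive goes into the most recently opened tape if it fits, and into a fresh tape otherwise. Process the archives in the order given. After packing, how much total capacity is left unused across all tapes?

3166

Put 116 GB in tape 1; 684 GB remain.
Put 81 GB in tape 1; 603 GB remain.
Put 582 GB in tape 1; 21 GB remain.
Put 239 GB in tape 2; 561 GB remain.
Put 113 GB in tape 2; 448 GB remain.
Put 508 GB in tape 3; 292 GB remain.
Put 117 GB in tape 3; 175 GB remain.
Put 407 GB in tape 4; 393 GB remain.
Put 460 GB in tape 5; 340 GB remain.
Put 406 GB in tape 6; 394 GB remain.
Put 468 GB in tape 7; 332 GB remain.
Put 407 GB in tape 8; 393 GB remain.
Put 219 GB in tape 8; 174 GB remain.
Put 590 GB in tape 9; 210 GB remain.
Put 509 GB in tape 10; 291 GB remain.
Put 412 GB in tape 11; 388 GB remain.
11 tapes × 800 GB = 8800 GB; used 5634 GB; unused 3166 GB.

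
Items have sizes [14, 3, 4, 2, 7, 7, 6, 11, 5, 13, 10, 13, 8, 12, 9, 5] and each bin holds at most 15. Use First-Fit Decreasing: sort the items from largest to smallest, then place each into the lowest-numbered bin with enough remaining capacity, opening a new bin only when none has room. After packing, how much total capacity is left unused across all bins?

6

Sorted descending: 14, 13, 13, 12, 11, 10, 9, 8, 7, 7, 6, 5, 5, 4, 3, 2.
14 → bin 1 (remaining 1)
13 → bin 2 (remaining 2)
13 → bin 3 (remaining 2)
12 → bin 4 (remaining 3)
11 → bin 5 (remaining 4)
10 → bin 6 (remaining 5)
9 → bin 7 (remaining 6)
8 → bin 8 (remaining 7)
7 → bin 8 (remaining 0)
7 → bin 9 (remaining 8)
6 → bin 7 (remaining 0)
5 → bin 6 (remaining 0)
5 → bin 9 (remaining 3)
4 → bin 5 (remaining 0)
3 → bin 4 (remaining 0)
2 → bin 2 (remaining 0)
9 bins × 15 = 135; used 129; unused 6.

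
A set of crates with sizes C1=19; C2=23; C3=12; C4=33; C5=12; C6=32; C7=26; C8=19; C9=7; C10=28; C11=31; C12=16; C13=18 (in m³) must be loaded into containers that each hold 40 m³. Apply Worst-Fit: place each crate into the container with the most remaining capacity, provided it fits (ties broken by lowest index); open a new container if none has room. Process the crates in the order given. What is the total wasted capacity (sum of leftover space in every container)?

84

C1 (19 m³) → container 1 (remaining 21 m³)
C2 (23 m³) → container 2 (remaining 17 m³)
C3 (12 m³) → container 1 (remaining 9 m³)
C4 (33 m³) → container 3 (remaining 7 m³)
C5 (12 m³) → container 2 (remaining 5 m³)
C6 (32 m³) → container 4 (remaining 8 m³)
C7 (26 m³) → container 5 (remaining 14 m³)
C8 (19 m³) → container 6 (remaining 21 m³)
C9 (7 m³) → container 6 (remaining 14 m³)
C10 (28 m³) → container 7 (remaining 12 m³)
C11 (31 m³) → container 8 (remaining 9 m³)
C12 (16 m³) → container 9 (remaining 24 m³)
C13 (18 m³) → container 9 (remaining 6 m³)
9 containers × 40 m³ = 360 m³; used 276 m³; unused 84 m³.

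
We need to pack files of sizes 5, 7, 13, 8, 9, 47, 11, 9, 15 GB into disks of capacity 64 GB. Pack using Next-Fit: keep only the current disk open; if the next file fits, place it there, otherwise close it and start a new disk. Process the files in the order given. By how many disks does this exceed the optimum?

Next-Fit: [5,7,13,8,9] [47,11] [9,15] → 3 disks.
Total size 124 GB; any packing needs at least ⌈124/64⌉ = 2 disks.
An optimal packing achieves that bound: [47,15] [13,11,9,9,8,7,5] → 2 disks.
Excess: 3 − 2 = 1.

1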